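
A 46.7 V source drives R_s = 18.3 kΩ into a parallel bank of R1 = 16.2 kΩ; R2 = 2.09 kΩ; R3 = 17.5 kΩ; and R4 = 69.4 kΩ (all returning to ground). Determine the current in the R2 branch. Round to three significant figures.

I ≈ 1.83 mA

Combine the parallel branches: R_p = (1/16.2 + 1/2.09 + 1/17.5 + 1/69.4)⁻¹ = 1.635 kΩ.
Node voltage V_A = V_CC · R_p/(R_s + R_p) = 46.7 × 0.08200 = 3.829 V.
I(R2) = V_A / R2 = 3.829/2.09 = 1.832 mA.
(Equivalently: I_total = 2.343 mA, then current-divider fraction G_k/ΣG = 0.7821.)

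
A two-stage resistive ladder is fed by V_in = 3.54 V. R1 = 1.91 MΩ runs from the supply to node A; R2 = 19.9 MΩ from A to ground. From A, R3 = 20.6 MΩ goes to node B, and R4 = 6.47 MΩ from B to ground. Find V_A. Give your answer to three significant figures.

The second stage (R3 + R4 = 27.07 MΩ) loads node A in parallel with R2.
R2 ‖ (R3+R4) = 11.47 MΩ.
So V_A = 3.54 × 0.8572 = 3.035 V.

V_A ≈ 3.03 V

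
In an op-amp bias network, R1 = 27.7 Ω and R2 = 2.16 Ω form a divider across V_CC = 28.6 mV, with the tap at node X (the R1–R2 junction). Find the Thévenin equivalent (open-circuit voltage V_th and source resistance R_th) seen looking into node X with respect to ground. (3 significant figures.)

V_th ≈ 2.07 mV, R_th ≈ 2.00 Ω

Open-circuit (no load on X): V_th = V_CC · R2/(R1 + R2) = 28.6 × 2.16/(27.70 + 2.16) = 2.069 mV.
With V_CC suppressed (replaced by a short), R_th = R1 ‖ R2 = (27.70 × 2.16)/(27.70 + 2.16) = 2.004 Ω.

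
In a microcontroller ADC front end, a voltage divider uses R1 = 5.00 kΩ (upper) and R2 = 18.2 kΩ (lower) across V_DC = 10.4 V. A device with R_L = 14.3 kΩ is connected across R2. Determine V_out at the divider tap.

The load sits in parallel with R2, giving an effective lower resistance R2' = R2·R_L/(R2+R_L) = 8.008 kΩ.
Now apply the divider: V_out = 10.4 × 0.6156 = 6.402 V.

V_out ≈ 6.40 V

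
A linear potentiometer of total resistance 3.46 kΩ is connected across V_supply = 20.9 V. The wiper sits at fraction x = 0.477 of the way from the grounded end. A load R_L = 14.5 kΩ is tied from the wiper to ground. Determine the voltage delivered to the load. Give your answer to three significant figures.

V_out ≈ 9.41 V

Lower segment x·R_p = 1.650 kΩ; upper segment (1−x)·R_p = 1.810 kΩ.
(x·R_p) ‖ R_L = 1.482 kΩ.
Then V_out = V_supply · 1.482/(1.810 + 1.482) = 9.409 V.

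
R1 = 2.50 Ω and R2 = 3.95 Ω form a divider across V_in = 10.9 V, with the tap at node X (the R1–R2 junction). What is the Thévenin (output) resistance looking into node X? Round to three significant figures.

Looking into X with the source shorted: R_th = R1·R2/(R1+R2) = 2.500 × 3.95/6.450 = 1.531 Ω.

R_th ≈ 1.53 Ω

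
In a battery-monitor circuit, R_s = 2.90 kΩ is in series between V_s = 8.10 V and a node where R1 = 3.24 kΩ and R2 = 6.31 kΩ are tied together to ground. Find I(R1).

Parallel bank: R_p = 1/(1/3.24 + 1/6.31) = 2.141 kΩ.
V_A = 8.10 × 2.141/5.041 = 3.440 V.
I(R1) = V_A / R1 = 3.440/3.24 = 1.062 mA.

I ≈ 1.06 mA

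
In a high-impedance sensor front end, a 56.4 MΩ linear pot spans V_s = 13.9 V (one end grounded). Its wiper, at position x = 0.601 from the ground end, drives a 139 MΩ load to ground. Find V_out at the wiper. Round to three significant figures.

Lower segment x·R_p = 33.90 MΩ; upper segment (1−x)·R_p = 22.50 MΩ.
Lower segment in parallel with the load: 33.90 ‖ 139 = 27.25 MΩ.
V_out = 13.9 × 27.25/(22.50 + 27.25) = 7.613 V.

V_out ≈ 7.61 V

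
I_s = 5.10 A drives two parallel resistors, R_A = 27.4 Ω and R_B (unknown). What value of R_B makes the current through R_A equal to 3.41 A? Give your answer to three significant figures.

R_B ≈ 55.3 Ω

In a two-way split, I_A/I_s = R_B/(R_A + R_B).
3.41/5.10 = R_B/(R_A + R_B) → R_B = R_A · (0.6686)/(1 − 0.6686) = 27.4 × 2.018 = 55.29 Ω.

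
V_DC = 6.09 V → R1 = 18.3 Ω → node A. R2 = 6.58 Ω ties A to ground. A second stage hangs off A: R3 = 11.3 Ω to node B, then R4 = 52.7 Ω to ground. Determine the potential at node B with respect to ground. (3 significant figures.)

Node A sees R2 in parallel with the series input of stage 2, R3 + R4 = 64.00 Ω.
R2 ‖ (R3+R4) = 5.967 Ω.
First divider: V_A = V_DC · 5.967/(18.3 + 5.967) = 1.497 V.
V_B = V_A × 0.8234 = 1.233 V.

V_B ≈ 1.23 V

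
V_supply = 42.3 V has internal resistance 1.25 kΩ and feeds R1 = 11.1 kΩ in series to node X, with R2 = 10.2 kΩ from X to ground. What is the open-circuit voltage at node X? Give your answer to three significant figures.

R1' = 1.25 + 11.1 = 12.35 kΩ (source resistance + R1).
Open-circuit (no load on X): V_th = V_supply · R2/(R1' + R2) = 42.3 × 10.2/(12.35 + 10.2) = 19.13 V.

V_th ≈ 19.1 V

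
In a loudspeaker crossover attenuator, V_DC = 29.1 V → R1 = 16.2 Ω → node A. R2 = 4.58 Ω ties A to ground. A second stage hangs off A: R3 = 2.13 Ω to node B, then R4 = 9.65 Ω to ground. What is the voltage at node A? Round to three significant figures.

Looking into the second stage from A: R3 + R4 = 11.78 Ω appears in parallel with R2.
Effective lower resistance at A: R2 ‖ 11.78 = 3.298 Ω.
So V_A = 29.1 × 0.1691 = 4.922 V.

V_A ≈ 4.92 V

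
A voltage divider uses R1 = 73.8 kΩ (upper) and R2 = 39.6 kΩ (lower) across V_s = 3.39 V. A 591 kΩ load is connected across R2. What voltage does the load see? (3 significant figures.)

V_out ≈ 1.13 V

First combine the lower leg with the load: R2 ‖ R_L = 37.11 kΩ.
Voltage divider with the loaded lower leg: V_out = 3.39 × 37.11/(73.8 + 37.11) = 3.39 × 0.3346 = 1.134 V.
(Unloaded it would be 1.18 V; the load pulls it down.)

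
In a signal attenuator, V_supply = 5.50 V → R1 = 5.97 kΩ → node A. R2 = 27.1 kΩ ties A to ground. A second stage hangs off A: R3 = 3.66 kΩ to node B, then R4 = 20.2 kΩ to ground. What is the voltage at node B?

The second stage (R3 + R4 = 23.86 kΩ) loads node A in parallel with R2.
Effective lower resistance at A: R2 ‖ 23.86 = 12.69 kΩ.
So V_A = 5.50 × 0.6800 = 3.740 V.
Then the unloaded second divider: V_B = V_A × R4/(R3+R4) = 3.740 × 0.8466 = 3.166 V.

V_B ≈ 3.17 V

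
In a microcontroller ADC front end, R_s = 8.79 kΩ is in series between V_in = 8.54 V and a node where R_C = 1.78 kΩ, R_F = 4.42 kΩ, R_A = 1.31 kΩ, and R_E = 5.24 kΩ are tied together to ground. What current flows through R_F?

Combine the parallel branches: R_p = (1/1.78 + 1/4.42 + 1/1.31 + 1/5.24)⁻¹ = 0.5740 kΩ.
V_A by voltage divider: V_A = 8.54 × 0.5740/(8.79 + 0.5740) = 0.5235 V.
Branch current I = V_A/R_F = 0.5235/4.42 = 0.1184 mA.
(Check via current divider: I_total = 0.9120 mA; share G_k/ΣG = 0.1299 → same result.)

I ≈ 0.118 mA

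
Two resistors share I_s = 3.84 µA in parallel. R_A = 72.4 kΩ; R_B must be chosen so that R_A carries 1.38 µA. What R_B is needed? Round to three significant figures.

Two-branch current divider: I_A = I_s · R_B/(R_A + R_B).
With f = 0.3594, R_B = R_A · f/(1−f) = 72.4 × 0.5610 = 40.61 kΩ.

R_B ≈ 40.6 kΩ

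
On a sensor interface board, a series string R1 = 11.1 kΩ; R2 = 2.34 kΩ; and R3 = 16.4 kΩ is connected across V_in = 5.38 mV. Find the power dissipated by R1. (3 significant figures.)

P ≈ 0.361 nW

The common current is I = 5.38/29.84 = 0.1803 µA.
P(R1) = I²·R1 = (0.1803)² × 11.1 = 0.3608 nW.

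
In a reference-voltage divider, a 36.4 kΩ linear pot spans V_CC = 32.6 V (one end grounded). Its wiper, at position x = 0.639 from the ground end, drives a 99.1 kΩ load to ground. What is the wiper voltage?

V_out ≈ 19.2 V

Split the track: R_lower = x·R_p = 23.26 kΩ, R_upper = (1−x)·R_p = 13.14 kΩ.
(x·R_p) ‖ R_L = 18.84 kΩ.
Then V_out = V_CC · 18.84/(13.14 + 18.84) = 19.20 V.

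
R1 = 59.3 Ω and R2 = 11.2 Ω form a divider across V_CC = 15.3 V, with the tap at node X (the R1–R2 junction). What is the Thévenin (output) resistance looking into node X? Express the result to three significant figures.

Zeroing V_CC shorts the top of R1 to ground, so R_th = R1 ‖ R2 = 9.421 Ω.

R_th ≈ 9.42 Ω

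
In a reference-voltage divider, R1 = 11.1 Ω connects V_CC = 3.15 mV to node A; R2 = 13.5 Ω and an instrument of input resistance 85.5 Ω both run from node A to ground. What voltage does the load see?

V_out ≈ 1.61 mV

First combine the lower leg with the load: R2 ‖ R_L = 11.66 Ω.
Now apply the divider: V_out = 3.15 × 0.5123 = 1.614 mV.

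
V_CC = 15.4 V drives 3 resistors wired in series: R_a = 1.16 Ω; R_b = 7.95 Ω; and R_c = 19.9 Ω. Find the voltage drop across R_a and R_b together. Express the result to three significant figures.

ΣR = 1.16 + 7.95 + 19.9 = 29.01 Ω.
R_{R_a..R_b} = 1.16 + 7.95 = 9.110 Ω.
By the voltage-divider rule, V = 15.4 × 9.110/29.01 = 4.836 V.

V ≈ 4.84 V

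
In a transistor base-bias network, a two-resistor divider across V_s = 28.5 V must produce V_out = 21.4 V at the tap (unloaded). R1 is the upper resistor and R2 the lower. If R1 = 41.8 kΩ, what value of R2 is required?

R2 ≈ 126 kΩ

V_out/V_s = R2/(R1+R2) = 0.7509.
R2 = R1 · 0.7509/(1 − 0.7509) = 126.0 kΩ.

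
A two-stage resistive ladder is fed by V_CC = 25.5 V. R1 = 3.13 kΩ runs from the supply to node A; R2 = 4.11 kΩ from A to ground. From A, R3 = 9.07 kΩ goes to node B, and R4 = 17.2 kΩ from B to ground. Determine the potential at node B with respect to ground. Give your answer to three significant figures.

The second stage (R3 + R4 = 26.27 kΩ) loads node A in parallel with R2.
R2 ‖ (R3+R4) = 3.554 kΩ.
V_A = 25.5 × 3.554/(3.13 + 3.554) = 13.56 V.
Then the unloaded second divider: V_B = V_A × R4/(R3+R4) = 13.56 × 0.6547 = 8.877 V.

V_B ≈ 8.88 V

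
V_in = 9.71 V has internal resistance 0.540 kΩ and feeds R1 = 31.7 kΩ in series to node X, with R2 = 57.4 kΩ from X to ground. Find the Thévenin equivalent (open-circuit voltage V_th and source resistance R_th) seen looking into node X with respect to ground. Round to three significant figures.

R1' = 0.540 + 31.7 = 32.24 kΩ (source resistance + R1).
Open-circuit (no load on X): V_th = V_in · R2/(R1' + R2) = 9.71 × 57.4/(32.24 + 57.4) = 6.218 V.
Looking into X with the source shorted: R_th = R1'·R2/(R1'+R2) = 32.24 × 57.4/89.64 = 20.64 kΩ.

V_th ≈ 6.22 V, R_th ≈ 20.6 kΩ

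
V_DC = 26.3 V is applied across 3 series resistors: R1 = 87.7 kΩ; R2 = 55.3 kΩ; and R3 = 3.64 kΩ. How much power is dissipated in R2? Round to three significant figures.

Series current I = V_DC/ΣR = 26.3/146.6 = 0.1794 mA.
P(R2) = I²·R2 = (0.1794)² × 55.3 = 1.779 mW.

P ≈ 1.78 mW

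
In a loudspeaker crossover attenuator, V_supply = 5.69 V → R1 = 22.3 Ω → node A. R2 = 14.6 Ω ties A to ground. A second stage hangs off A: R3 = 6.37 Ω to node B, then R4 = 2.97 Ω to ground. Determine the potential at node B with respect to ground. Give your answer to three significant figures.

V_B ≈ 0.368 V

The second stage (R3 + R4 = 9.340 Ω) loads node A in parallel with R2.
Effective lower resistance at A: R2 ‖ 9.340 = 5.696 Ω.
First divider: V_A = V_supply · 5.696/(22.3 + 5.696) = 1.158 V.
V_B = V_A × 0.3180 = 0.3681 V.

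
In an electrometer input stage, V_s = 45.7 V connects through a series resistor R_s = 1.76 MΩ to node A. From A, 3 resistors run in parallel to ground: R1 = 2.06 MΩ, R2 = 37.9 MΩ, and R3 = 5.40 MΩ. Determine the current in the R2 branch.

I ≈ 0.542 µA

Combine the parallel branches: R_p = (1/2.06 + 1/37.9 + 1/5.40)⁻¹ = 1.435 MΩ.
V_A = 45.7 × 1.435/3.195 = 20.52 V.
Branch current I = V_A/R2 = 20.52/37.9 = 0.5415 µA.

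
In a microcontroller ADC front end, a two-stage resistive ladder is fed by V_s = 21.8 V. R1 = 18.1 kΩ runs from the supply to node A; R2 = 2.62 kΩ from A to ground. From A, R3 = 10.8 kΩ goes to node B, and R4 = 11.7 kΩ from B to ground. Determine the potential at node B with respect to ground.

Looking into the second stage from A: R3 + R4 = 22.50 kΩ appears in parallel with R2.
R2 ‖ (R3+R4) = 2.347 kΩ.
First divider: V_A = V_s · 2.347/(18.1 + 2.347) = 2.502 V.
Stage 2 is unloaded, so V_B = V_A · R4/(R3+R4) = 2.502 × 11.7/22.50 = 1.301 V.

V_B ≈ 1.30 V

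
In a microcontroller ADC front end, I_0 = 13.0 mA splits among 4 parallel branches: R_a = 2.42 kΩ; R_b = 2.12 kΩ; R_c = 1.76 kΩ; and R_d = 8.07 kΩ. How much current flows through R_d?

Total conductance ΣG = 1/2.42 + 1/2.12 + 1/1.76 + 1/8.07 = 1.577 (units of 1/kΩ).
R_d takes the fraction G_k/ΣG = 0.1239/1.577 = 0.07858, so I = 13.0 × 0.07858 = 1.021 mA.

I ≈ 1.02 mA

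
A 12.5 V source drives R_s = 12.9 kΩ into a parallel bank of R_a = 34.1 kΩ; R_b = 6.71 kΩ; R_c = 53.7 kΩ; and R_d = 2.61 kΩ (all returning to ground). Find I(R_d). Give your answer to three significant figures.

Equivalent of the parallel group: R_p = 1.724 kΩ.
Node voltage V_A = V_DC · R_p/(R_s + R_p) = 12.5 × 0.1179 = 1.473 V.
I(R_d) = V_A / R_d = 1.473/2.61 = 0.5645 mA.

I ≈ 0.565 mA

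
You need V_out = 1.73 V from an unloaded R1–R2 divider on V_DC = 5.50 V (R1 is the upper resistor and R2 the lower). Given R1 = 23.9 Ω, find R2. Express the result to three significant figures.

R2 ≈ 11.0 Ω

Required fraction k = V_out/V_DC = 0.3145.
R2 = R1 · 0.3145/(1 − 0.3145) = 10.97 Ω.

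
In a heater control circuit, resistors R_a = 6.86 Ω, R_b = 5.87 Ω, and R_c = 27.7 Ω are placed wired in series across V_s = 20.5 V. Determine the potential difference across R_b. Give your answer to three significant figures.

V ≈ 2.98 V

Total series resistance ΣR = 6.86 + 5.87 + 27.7 = 40.43 Ω.
By the voltage-divider rule, V = 20.5 × 5.870/40.43 = 2.976 V.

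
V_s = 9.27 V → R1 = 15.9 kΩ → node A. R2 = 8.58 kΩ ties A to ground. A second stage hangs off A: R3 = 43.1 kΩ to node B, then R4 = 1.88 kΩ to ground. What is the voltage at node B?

V_B ≈ 0.121 V

The second stage (R3 + R4 = 44.98 kΩ) loads node A in parallel with R2.
Effective lower resistance at A: R2 ‖ 44.98 = 7.206 kΩ.
V_A = 9.27 × 7.206/(15.9 + 7.206) = 2.891 V.
V_B = V_A × 0.04180 = 0.1208 V.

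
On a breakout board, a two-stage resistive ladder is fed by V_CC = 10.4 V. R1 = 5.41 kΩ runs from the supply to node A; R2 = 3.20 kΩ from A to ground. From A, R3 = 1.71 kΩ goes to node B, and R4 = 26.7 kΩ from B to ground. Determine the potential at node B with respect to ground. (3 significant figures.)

Looking into the second stage from A: R3 + R4 = 28.41 kΩ appears in parallel with R2.
R2 ‖ (R3+R4) = 2.876 kΩ.
First divider: V_A = V_CC · 2.876/(5.41 + 2.876) = 3.610 V.
V_B = V_A × 0.9398 = 3.393 V.

V_B ≈ 3.39 V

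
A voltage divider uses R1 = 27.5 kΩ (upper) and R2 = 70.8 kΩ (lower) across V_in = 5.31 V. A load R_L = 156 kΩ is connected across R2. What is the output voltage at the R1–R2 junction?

The load sits in parallel with R2, giving an effective lower resistance R2' = R2·R_L/(R2+R_L) = 48.70 kΩ.
Then V_out = V_in · R2'/(R1 + R2') = 5.31 × 48.70/76.20 = 3.394 V.

V_out ≈ 3.39 V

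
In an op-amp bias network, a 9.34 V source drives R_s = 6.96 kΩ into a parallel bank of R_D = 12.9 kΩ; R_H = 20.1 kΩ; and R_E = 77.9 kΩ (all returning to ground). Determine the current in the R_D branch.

Combine the parallel branches: R_p = (1/12.9 + 1/20.1 + 1/77.9)⁻¹ = 7.137 kΩ.
V_A by voltage divider: V_A = 9.34 × 7.137/(6.96 + 7.137) = 4.729 V.
Branch current I = V_A/R_D = 4.729/12.9 = 0.3666 mA.

I ≈ 0.367 mA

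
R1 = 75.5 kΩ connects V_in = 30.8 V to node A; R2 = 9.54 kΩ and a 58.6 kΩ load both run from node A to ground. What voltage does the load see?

V_out ≈ 3.02 V

First combine the lower leg with the load: R2 ‖ R_L = 8.204 kΩ.
Voltage divider with the loaded lower leg: V_out = 30.8 × 8.204/(75.5 + 8.204) = 30.8 × 0.09802 = 3.019 V.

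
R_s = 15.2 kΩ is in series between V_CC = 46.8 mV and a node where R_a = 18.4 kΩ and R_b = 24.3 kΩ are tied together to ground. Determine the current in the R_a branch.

Equivalent of the parallel group: R_p = 10.47 kΩ.
V_A by voltage divider: V_A = 46.8 × 10.47/(15.2 + 10.47) = 19.09 mV.
I(R_a) = V_A / R_a = 19.09/18.4 = 1.037 µA.

I ≈ 1.04 µA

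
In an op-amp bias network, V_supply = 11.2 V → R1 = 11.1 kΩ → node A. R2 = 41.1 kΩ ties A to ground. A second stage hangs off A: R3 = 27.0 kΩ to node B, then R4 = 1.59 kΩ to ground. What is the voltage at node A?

V_A ≈ 6.75 V

The second stage (R3 + R4 = 28.59 kΩ) loads node A in parallel with R2.
Effective lower resistance at A: R2 ‖ 28.59 = 16.86 kΩ.
First divider: V_A = V_supply · 16.86/(11.1 + 16.86) = 6.754 V.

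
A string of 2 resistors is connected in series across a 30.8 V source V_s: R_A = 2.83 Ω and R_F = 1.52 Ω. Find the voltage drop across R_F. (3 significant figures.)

V ≈ 10.8 V

ΣR = 2.83 + 1.52 = 4.350 Ω.
Voltage divider: V = V_s · (1.520 / 4.350) = 30.8 × 0.3494 = 10.76 V.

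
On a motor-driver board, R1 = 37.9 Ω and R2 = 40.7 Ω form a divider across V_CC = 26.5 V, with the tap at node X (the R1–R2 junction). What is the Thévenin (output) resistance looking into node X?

With V_CC suppressed (replaced by a short), R_th = R1 ‖ R2 = (37.90 × 40.7)/(37.90 + 40.7) = 19.63 Ω.

R_th ≈ 19.6 Ω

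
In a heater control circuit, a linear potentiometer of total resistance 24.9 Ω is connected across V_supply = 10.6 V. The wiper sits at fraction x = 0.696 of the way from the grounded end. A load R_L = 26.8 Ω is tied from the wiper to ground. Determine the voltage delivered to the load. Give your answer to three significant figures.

The pot divides into 7.570 Ω above the wiper and 17.33 Ω below.
Lower segment in parallel with the load: 17.33 ‖ 26.8 = 10.52 Ω.
Then V_out = V_supply · 10.52/(7.570 + 10.52) = 6.166 V.

V_out ≈ 6.17 V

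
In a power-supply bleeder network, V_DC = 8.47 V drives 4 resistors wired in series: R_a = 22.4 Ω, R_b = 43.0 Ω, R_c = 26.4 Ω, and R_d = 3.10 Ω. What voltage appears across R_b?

V ≈ 3.84 V

ΣR = 22.4 + 43.0 + 26.4 + 3.10 = 94.90 Ω.
V = V_DC · R/ΣR = 8.47 × 0.4531 = 3.838 V.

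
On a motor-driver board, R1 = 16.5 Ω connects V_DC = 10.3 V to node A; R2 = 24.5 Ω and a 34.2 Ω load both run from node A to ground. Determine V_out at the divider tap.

V_out ≈ 4.78 V

R2 ‖ R_L = (24.5 × 34.2)/(24.5 + 34.2) = 14.27 Ω.
Then V_out = V_DC · R2'/(R1 + R2') = 10.3 × 14.27/30.77 = 4.778 V.
(Unloaded it would be 6.15 V; the load pulls it down.)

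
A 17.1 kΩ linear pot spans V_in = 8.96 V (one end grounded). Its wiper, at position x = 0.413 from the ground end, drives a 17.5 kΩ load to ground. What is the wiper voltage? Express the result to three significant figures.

The pot divides into 10.04 kΩ above the wiper and 7.062 kΩ below.
R_L loads the lower segment: effective lower R = 5.032 kΩ.
V_out = 8.96 × 5.032/(10.04 + 5.032) = 2.992 V.

V_out ≈ 2.99 V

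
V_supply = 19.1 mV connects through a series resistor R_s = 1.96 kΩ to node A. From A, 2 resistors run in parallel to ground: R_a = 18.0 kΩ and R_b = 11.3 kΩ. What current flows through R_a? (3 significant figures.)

Combine the parallel branches: R_p = (1/18.0 + 1/11.3)⁻¹ = 6.942 kΩ.
V_A = 19.1 × 6.942/8.902 = 14.89 mV.
Branch current I = V_A/R_a = 14.89/18.0 = 0.8275 µA.
(Equivalently: I_total = 2.146 µA, then current-divider fraction G_k/ΣG = 0.3857.)

I ≈ 0.827 µA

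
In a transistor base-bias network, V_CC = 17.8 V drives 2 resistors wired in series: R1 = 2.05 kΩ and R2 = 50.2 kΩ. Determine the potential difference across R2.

Series total: ΣR = 2.05 + 50.2 = 52.25 kΩ.
By the voltage-divider rule, V = 17.8 × 50.20/52.25 = 17.10 V.

V ≈ 17.1 V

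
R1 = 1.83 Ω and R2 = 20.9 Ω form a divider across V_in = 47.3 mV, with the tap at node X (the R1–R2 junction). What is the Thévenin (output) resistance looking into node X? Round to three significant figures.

Zeroing V_in shorts the top of R1 to ground, so R_th = R1 ‖ R2 = 1.683 Ω.

R_th ≈ 1.68 Ω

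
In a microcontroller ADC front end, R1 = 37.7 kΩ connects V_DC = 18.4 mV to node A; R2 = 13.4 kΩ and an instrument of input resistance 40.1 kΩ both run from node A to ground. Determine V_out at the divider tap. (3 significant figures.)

V_out ≈ 3.87 mV

R2 ‖ R_L = (13.4 × 40.1)/(13.4 + 40.1) = 10.04 kΩ.
Then V_out = V_DC · R2'/(R1 + R2') = 18.4 × 10.04/47.74 = 3.871 mV.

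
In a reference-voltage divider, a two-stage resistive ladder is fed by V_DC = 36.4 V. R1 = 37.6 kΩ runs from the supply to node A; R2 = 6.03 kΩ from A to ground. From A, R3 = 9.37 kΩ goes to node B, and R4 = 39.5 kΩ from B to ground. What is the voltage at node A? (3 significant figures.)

Node A sees R2 in parallel with the series input of stage 2, R3 + R4 = 48.87 kΩ.
Effective lower resistance at A: R2 ‖ 48.87 = 5.368 kΩ.
V_A = 36.4 × 5.368/(37.6 + 5.368) = 4.547 V.

V_A ≈ 4.55 V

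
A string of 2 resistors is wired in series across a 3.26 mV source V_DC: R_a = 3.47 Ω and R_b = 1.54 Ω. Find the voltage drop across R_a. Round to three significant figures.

V ≈ 2.26 mV

ΣR = 3.47 + 1.54 = 5.010 Ω.
V = V_DC · R/ΣR = 3.26 × 0.6926 = 2.258 mV.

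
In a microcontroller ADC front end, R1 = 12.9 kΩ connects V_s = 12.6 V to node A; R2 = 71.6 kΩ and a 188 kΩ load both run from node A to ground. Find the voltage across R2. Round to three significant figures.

First combine the lower leg with the load: R2 ‖ R_L = 51.85 kΩ.
Then V_out = V_s · R2'/(R1 + R2') = 12.6 × 51.85/64.75 = 10.09 V.

V_out ≈ 10.1 V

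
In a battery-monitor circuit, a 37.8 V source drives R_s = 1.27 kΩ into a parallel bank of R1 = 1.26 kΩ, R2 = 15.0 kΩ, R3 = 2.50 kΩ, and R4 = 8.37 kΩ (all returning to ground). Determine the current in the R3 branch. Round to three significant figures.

Combine the parallel branches: R_p = (1/1.26 + 1/15.0 + 1/2.50 + 1/8.37)⁻¹ = 0.7247 kΩ.
V_A by voltage divider: V_A = 37.8 × 0.7247/(1.27 + 0.7247) = 13.73 V.
I(R3) = V_A / R3 = 13.73/2.50 = 5.494 mA.
(Check via current divider: I_total = 18.95 mA; share G_k/ΣG = 0.2899 → same result.)

I ≈ 5.49 mA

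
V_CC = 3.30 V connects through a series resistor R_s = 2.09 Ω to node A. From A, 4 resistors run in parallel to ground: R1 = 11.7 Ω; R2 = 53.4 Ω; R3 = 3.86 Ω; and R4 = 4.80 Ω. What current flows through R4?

I ≈ 0.313 A

Parallel bank: R_p = 1/(1/11.7 + 1/53.4 + 1/3.86 + 1/4.80) = 1.749 Ω.
Node voltage V_A = V_CC · R_p/(R_s + R_p) = 3.30 × 0.4557 = 1.504 V.
Branch current I = V_A/R4 = 1.504/4.80 = 0.3133 A.
(Check via current divider: I_total = 0.8595 A; share G_k/ΣG = 0.3645 → same result.)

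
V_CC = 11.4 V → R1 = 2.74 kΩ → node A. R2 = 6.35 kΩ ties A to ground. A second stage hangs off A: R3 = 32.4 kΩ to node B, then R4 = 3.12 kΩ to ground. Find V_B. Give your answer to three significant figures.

V_B ≈ 0.664 V

Node A sees R2 in parallel with the series input of stage 2, R3 + R4 = 35.52 kΩ.
R2 ‖ (R3+R4) = 5.387 kΩ.
V_A = 11.4 × 5.387/(2.74 + 5.387) = 7.556 V.
Then the unloaded second divider: V_B = V_A × R4/(R3+R4) = 7.556 × 0.08784 = 0.6637 V.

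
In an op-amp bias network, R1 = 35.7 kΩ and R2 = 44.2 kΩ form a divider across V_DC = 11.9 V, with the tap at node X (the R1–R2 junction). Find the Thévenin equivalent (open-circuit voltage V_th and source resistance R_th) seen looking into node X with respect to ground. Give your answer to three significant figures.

Open-circuit (no load on X): V_th = V_DC · R2/(R1 + R2) = 11.9 × 44.2/(35.70 + 44.2) = 6.583 V.
Zeroing V_DC shorts the top of R1 to ground, so R_th = R1 ‖ R2 = 19.75 kΩ.

V_th ≈ 6.58 V, R_th ≈ 19.7 kΩ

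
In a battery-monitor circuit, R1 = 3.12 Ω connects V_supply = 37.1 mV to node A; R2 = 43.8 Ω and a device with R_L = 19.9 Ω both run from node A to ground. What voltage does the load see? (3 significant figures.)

The load sits in parallel with R2, giving an effective lower resistance R2' = R2·R_L/(R2+R_L) = 13.68 Ω.
Then V_out = V_supply · R2'/(R1 + R2') = 37.1 × 13.68/16.80 = 30.21 mV.

V_out ≈ 30.2 mV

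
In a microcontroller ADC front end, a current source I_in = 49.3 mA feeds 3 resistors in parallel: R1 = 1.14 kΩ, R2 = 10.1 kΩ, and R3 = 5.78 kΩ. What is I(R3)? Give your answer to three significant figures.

I ≈ 7.42 mA

Conductances: ΣG = 1/1.14 + 1/10.1 + 1/5.78 = 1.149 (1/kΩ).
By the current-divider rule, I = I_in · G_k/ΣG = 49.3 × 0.1505 = 7.422 mA.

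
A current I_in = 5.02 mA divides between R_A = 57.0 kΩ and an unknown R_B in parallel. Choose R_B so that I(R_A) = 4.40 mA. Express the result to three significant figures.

The fraction through R_A equals R_B/(R_A+R_B).
4.40/5.02 = R_B/(R_A + R_B) → R_B = R_A · (0.8765)/(1 − 0.8765) = 57.0 × 7.097 = 404.5 kΩ.

R_B ≈ 405 kΩ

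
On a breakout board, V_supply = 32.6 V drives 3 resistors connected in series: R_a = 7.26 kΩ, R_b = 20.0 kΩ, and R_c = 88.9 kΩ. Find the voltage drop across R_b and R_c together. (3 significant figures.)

Series total: ΣR = 7.26 + 20.0 + 88.9 = 116.2 kΩ.
R_{R_b..R_c} = 20.0 + 88.9 = 108.9 kΩ.
Voltage divider: V = V_supply · (108.9 / 116.2) = 32.6 × 0.9375 = 30.56 V.

V ≈ 30.6 V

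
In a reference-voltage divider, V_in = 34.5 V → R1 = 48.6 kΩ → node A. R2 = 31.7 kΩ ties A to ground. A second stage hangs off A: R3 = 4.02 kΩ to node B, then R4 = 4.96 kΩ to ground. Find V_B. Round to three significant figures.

V_B ≈ 2.40 V

The second stage (R3 + R4 = 8.980 kΩ) loads node A in parallel with R2.
Effective lower resistance at A: R2 ‖ 8.980 = 6.998 kΩ.
First divider: V_A = V_in · 6.998/(48.6 + 6.998) = 4.342 V.
V_B = V_A × 0.5523 = 2.398 V.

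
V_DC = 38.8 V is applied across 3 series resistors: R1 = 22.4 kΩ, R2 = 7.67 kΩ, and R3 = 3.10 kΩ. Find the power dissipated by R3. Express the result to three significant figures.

The common current is I = 38.8/33.17 = 1.170 mA.
V(R3) = I·R = 3.626 V; P = V·I = 3.626 × 1.170 = 4.242 mW.

P ≈ 4.24 mW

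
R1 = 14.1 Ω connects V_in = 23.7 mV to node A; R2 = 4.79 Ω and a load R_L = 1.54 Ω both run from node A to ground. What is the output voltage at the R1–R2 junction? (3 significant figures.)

V_out ≈ 1.81 mV

R2 ‖ R_L = (4.79 × 1.54)/(4.79 + 1.54) = 1.165 Ω.
Voltage divider with the loaded lower leg: V_out = 23.7 × 1.165/(14.1 + 1.165) = 23.7 × 0.07634 = 1.809 mV.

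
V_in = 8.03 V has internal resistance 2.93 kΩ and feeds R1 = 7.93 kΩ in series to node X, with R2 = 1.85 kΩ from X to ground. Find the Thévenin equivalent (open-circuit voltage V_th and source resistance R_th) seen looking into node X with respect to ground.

V_th ≈ 1.17 V, R_th ≈ 1.58 kΩ

R1' = 2.93 + 7.93 = 10.86 kΩ (source resistance + R1).
With X open, the divider is unloaded: V_th = 8.03 × 1.85/12.71 = 1.169 V.
Looking into X with the source shorted: R_th = R1'·R2/(R1'+R2) = 10.86 × 1.85/12.71 = 1.581 kΩ.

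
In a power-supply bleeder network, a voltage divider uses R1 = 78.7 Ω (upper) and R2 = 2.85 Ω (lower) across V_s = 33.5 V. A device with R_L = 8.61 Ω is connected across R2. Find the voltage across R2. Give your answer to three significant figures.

R2 ‖ R_L = (2.85 × 8.61)/(2.85 + 8.61) = 2.141 Ω.
Then V_out = V_s · R2'/(R1 + R2') = 33.5 × 2.141/80.84 = 0.8873 V.

V_out ≈ 0.887 V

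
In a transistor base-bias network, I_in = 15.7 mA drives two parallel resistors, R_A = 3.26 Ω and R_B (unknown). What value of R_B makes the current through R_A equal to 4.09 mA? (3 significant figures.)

R_B ≈ 1.15 Ω

The fraction through R_A equals R_B/(R_A+R_B).
With f = 0.2605, R_B = R_A · f/(1−f) = 3.26 × 0.3523 = 1.148 Ω.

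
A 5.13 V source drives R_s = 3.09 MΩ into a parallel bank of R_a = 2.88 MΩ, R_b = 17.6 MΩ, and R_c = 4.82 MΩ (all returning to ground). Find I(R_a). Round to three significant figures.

Combine the parallel branches: R_p = (1/2.88 + 1/17.6 + 1/4.82)⁻¹ = 1.635 MΩ.
V_A = 5.13 × 1.635/4.725 = 1.775 V.
Branch current I = V_A/R_a = 1.775/2.88 = 0.6164 µA.
(Check via current divider: I_total = 1.086 µA; share G_k/ΣG = 0.5678 → same result.)

I ≈ 0.616 µA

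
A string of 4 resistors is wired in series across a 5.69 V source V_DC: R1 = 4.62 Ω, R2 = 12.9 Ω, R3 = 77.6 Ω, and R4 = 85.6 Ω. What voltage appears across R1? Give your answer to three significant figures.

ΣR = 4.62 + 12.9 + 77.6 + 85.6 = 180.7 Ω.
Voltage divider: V = V_DC · (4.620 / 180.7) = 5.69 × 0.02556 = 0.1455 V.

V ≈ 0.145 V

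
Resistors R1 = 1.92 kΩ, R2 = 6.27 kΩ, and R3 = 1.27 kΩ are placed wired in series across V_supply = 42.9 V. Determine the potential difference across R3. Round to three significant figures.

V ≈ 5.76 V

ΣR = 1.92 + 6.27 + 1.27 = 9.460 kΩ.
By the voltage-divider rule, V = 42.9 × 1.270/9.460 = 5.759 V.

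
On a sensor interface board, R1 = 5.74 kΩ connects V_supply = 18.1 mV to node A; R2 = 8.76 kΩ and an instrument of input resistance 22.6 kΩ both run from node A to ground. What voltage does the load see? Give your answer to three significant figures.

V_out ≈ 9.48 mV

R2 ‖ R_L = (8.76 × 22.6)/(8.76 + 22.6) = 6.313 kΩ.
Voltage divider with the loaded lower leg: V_out = 18.1 × 6.313/(5.74 + 6.313) = 18.1 × 0.5238 = 9.480 mV.
(Unloaded it would be 10.9 mV; the load pulls it down.)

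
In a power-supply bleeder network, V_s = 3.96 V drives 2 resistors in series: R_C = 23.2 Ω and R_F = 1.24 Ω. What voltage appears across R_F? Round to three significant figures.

Series total: ΣR = 23.2 + 1.24 = 24.44 Ω.
Voltage divider: V = V_s · (1.240 / 24.44) = 3.96 × 0.05074 = 0.2009 V.

V ≈ 0.201 V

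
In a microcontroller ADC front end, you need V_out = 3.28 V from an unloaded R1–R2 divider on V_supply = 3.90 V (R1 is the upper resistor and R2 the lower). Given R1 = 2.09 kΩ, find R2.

V_out/V_supply = R2/(R1+R2) = 0.8410.
So R2 = R1 · V_out/(V_supply − V_out) = 2.09 × 3.28/(3.90 − 3.28) = 2.09 × 5.290 = 11.06 kΩ.

R2 ≈ 11.1 kΩ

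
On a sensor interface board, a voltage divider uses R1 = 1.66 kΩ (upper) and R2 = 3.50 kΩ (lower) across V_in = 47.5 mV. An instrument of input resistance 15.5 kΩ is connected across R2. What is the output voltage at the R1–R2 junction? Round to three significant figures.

V_out ≈ 30.0 mV

The load sits in parallel with R2, giving an effective lower resistance R2' = R2·R_L/(R2+R_L) = 2.855 kΩ.
Then V_out = V_in · R2'/(R1 + R2') = 47.5 × 2.855/4.515 = 30.04 mV.
(Unloaded it would be 32.2 mV; the load pulls it down.)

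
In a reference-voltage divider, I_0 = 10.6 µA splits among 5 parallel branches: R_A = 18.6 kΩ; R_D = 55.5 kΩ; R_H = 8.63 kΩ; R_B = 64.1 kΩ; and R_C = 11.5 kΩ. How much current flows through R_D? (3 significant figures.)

I ≈ 0.658 µA

Total conductance ΣG = 1/18.6 + 1/55.5 + 1/8.63 + 1/64.1 + 1/11.5 = 0.2902 (units of 1/kΩ).
R_D takes the fraction G_k/ΣG = 0.01802/0.2902 = 0.06209, so I = 10.6 × 0.06209 = 0.6581 µA.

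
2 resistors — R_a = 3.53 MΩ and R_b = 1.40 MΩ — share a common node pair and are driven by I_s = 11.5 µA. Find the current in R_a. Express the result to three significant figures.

With just two branches, the current splits inversely with resistance.
So I = 11.5 × 1.40/4.930 = 3.266 µA.

I ≈ 3.27 µA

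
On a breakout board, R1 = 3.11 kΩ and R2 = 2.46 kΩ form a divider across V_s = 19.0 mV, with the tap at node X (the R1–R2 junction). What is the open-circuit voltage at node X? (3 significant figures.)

V_th is the unloaded tap voltage: V_s · R2/(R1+R2) = 19.0 × 0.4417 = 8.391 mV.

V_th ≈ 8.39 mV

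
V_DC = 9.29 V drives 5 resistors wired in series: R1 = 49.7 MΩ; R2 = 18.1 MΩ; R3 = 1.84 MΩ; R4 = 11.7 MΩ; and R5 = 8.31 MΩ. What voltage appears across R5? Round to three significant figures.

Total series resistance ΣR = 49.7 + 18.1 + 1.84 + 11.7 + 8.31 = 89.65 MΩ.
V = V_DC · R/ΣR = 9.29 × 0.09269 = 0.8611 V.

V ≈ 0.861 V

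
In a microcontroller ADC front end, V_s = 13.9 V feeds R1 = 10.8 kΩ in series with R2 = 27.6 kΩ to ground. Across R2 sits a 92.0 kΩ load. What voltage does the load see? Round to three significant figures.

V_out ≈ 9.21 V

First combine the lower leg with the load: R2 ‖ R_L = 21.23 kΩ.
Now apply the divider: V_out = 13.9 × 0.6628 = 9.213 V.
(Unloaded it would be 9.99 V; the load pulls it down.)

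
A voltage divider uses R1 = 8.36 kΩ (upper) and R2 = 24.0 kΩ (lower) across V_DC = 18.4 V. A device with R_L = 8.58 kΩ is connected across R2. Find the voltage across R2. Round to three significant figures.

First combine the lower leg with the load: R2 ‖ R_L = 6.320 kΩ.
Voltage divider with the loaded lower leg: V_out = 18.4 × 6.320/(8.36 + 6.320) = 18.4 × 0.4305 = 7.922 V.
(Unloaded it would be 13.6 V; the load pulls it down.)

V_out ≈ 7.92 V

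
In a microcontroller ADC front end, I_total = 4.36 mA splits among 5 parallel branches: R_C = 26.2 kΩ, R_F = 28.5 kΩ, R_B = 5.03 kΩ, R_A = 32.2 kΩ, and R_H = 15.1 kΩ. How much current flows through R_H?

I ≈ 0.782 mA

ΣG = 1/26.2 + 1/28.5 + 1/5.03 + 1/32.2 + 1/15.1 = 0.3693.
R_H takes the fraction G_k/ΣG = 0.06623/0.3693 = 0.1793, so I = 4.36 × 0.1793 = 0.7818 mA.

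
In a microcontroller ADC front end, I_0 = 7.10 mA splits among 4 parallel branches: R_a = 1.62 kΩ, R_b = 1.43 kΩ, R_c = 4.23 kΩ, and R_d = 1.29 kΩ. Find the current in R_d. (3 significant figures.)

I ≈ 2.36 mA

ΣG = 1/1.62 + 1/1.43 + 1/4.23 + 1/1.29 = 2.328.
By the current-divider rule, I = I_0 · G_k/ΣG = 7.10 × 0.3330 = 2.364 mA.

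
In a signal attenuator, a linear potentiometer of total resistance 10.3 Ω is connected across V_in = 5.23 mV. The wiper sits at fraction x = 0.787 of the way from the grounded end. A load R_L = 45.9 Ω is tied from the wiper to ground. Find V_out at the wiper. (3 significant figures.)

V_out ≈ 3.97 mV

Split the track: R_lower = x·R_p = 8.106 Ω, R_upper = (1−x)·R_p = 2.194 Ω.
(x·R_p) ‖ R_L = 6.889 Ω.
Then V_out = V_in · 6.889/(2.194 + 6.889) = 3.967 mV.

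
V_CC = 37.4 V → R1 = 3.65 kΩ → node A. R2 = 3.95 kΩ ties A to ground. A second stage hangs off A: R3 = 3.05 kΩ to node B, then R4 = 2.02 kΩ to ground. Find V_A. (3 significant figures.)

V_A ≈ 14.1 V

Node A sees R2 in parallel with the series input of stage 2, R3 + R4 = 5.070 kΩ.
R2 ‖ (R3+R4) = 2.220 kΩ.
So V_A = 37.4 × 0.3782 = 14.15 V.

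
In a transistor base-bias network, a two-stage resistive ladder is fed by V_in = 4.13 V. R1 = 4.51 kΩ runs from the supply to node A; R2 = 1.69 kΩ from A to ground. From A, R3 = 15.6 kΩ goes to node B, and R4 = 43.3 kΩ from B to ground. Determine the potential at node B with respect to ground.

V_B ≈ 0.811 V

Node A sees R2 in parallel with the series input of stage 2, R3 + R4 = 58.90 kΩ.
R2 ‖ (R3+R4) = 1.643 kΩ.
First divider: V_A = V_in · 1.643/(4.51 + 1.643) = 1.103 V.
Stage 2 is unloaded, so V_B = V_A · R4/(R3+R4) = 1.103 × 43.3/58.90 = 0.8107 V.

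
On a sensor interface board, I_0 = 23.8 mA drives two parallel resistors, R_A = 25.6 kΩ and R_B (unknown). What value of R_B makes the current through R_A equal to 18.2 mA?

R_B ≈ 83.2 kΩ

Two-branch current divider: I_A = I_0 · R_B/(R_A + R_B).
With f = 0.7647, R_B = R_A · f/(1−f) = 25.6 × 3.250 = 83.20 kΩ.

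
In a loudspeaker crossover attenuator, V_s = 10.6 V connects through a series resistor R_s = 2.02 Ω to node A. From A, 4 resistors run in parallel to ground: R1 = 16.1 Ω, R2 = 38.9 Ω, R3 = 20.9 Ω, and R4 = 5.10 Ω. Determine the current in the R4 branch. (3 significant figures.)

I ≈ 1.24 A

Parallel bank: R_p = 1/(1/16.1 + 1/38.9 + 1/20.9 + 1/5.10) = 3.014 Ω.
V_A by voltage divider: V_A = 10.6 × 3.014/(2.02 + 3.014) = 6.347 V.
I(R4) = V_A / R4 = 6.347/5.10 = 1.244 A.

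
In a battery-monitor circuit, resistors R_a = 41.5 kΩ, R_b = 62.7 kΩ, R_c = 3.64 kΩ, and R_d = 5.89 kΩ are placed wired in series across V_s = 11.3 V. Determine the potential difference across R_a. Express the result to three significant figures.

ΣR = 41.5 + 62.7 + 3.64 + 5.89 = 113.7 kΩ.
By the voltage-divider rule, V = 11.3 × 41.50/113.7 = 4.123 V.

V ≈ 4.12 V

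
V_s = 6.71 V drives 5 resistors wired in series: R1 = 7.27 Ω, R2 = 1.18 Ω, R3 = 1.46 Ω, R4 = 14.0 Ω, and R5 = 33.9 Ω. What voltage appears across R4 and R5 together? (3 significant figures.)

V ≈ 5.56 V

ΣR = 7.27 + 1.18 + 1.46 + 14.0 + 33.9 = 57.81 Ω.
R_{R4..R5} = 14.0 + 33.9 = 47.90 Ω.
V = V_s · R/ΣR = 6.71 × 0.8286 = 5.560 V.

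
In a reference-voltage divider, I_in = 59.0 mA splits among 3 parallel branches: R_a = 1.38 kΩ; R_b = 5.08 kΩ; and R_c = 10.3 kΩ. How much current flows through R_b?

I ≈ 11.4 mA

Total conductance ΣG = 1/1.38 + 1/5.08 + 1/10.3 = 1.019 (units of 1/kΩ).
By the current-divider rule, I = I_in · G_k/ΣG = 59.0 × 0.1933 = 11.40 mA.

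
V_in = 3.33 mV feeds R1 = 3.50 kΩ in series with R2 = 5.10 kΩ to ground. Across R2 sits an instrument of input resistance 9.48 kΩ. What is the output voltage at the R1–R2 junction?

V_out ≈ 1.62 mV

R2 ‖ R_L = (5.10 × 9.48)/(5.10 + 9.48) = 3.316 kΩ.
Voltage divider with the loaded lower leg: V_out = 3.33 × 3.316/(3.50 + 3.316) = 3.33 × 0.4865 = 1.620 mV.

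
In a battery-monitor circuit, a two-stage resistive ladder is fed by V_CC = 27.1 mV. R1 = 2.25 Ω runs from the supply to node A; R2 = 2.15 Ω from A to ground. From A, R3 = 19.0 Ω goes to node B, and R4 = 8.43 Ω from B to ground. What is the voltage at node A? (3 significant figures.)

V_A ≈ 12.7 mV

The second stage (R3 + R4 = 27.43 Ω) loads node A in parallel with R2.
Effective lower resistance at A: R2 ‖ 27.43 = 1.994 Ω.
First divider: V_A = V_CC · 1.994/(2.25 + 1.994) = 12.73 mV.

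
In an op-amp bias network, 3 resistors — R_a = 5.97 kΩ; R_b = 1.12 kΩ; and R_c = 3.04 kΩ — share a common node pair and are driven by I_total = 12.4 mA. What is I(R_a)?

ΣG = 1/5.97 + 1/1.12 + 1/3.04 = 1.389.
R_a takes the fraction G_k/ΣG = 0.1675/1.389 = 0.1206, so I = 12.4 × 0.1206 = 1.495 mA.

I ≈ 1.50 mA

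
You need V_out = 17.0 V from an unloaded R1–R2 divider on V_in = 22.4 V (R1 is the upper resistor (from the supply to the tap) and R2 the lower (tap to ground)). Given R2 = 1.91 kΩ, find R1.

Required fraction k = V_out/V_in = 0.7589.
So R1 = R2 · (V_in/V_out − 1) = 1.91 × (22.4/17.0 − 1) = 1.91 × 0.3176 = 0.6067 kΩ.

R1 ≈ 0.607 kΩ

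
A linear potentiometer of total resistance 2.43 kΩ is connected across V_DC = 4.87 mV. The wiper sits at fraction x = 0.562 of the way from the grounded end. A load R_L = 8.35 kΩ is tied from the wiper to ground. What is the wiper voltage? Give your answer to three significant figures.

V_out ≈ 2.55 mV

Lower segment x·R_p = 1.366 kΩ; upper segment (1−x)·R_p = 1.064 kΩ.
Lower segment in parallel with the load: 1.366 ‖ 8.35 = 1.174 kΩ.
Loaded-divider output: V_out = 4.87 × 0.5244 = 2.554 mV.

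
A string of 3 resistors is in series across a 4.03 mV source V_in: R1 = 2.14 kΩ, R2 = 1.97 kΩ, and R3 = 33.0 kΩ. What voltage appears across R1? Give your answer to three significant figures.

V ≈ 0.232 mV

Total series resistance ΣR = 2.14 + 1.97 + 33.0 = 37.11 kΩ.
By the voltage-divider rule, V = 4.03 × 2.140/37.11 = 0.2324 mV.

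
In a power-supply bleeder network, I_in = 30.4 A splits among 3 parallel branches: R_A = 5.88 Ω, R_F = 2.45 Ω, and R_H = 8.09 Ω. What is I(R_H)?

Total conductance ΣG = 1/5.88 + 1/2.45 + 1/8.09 = 0.7018 (units of 1/Ω).
Current divider: I(R_H) = I_in · G_k/ΣG = 30.4 × (0.1236/0.7018) = 30.4 × 0.1761 = 5.354 A.

I ≈ 5.35 A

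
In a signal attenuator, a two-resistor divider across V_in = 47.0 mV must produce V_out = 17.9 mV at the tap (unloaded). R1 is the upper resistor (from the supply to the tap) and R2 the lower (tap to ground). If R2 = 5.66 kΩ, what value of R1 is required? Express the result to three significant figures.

Required fraction k = V_out/V_in = 0.3809.
So R1 = R2 · (V_in/V_out − 1) = 5.66 × (47.0/17.9 − 1) = 5.66 × 1.626 = 9.201 kΩ.

R1 ≈ 9.20 kΩ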